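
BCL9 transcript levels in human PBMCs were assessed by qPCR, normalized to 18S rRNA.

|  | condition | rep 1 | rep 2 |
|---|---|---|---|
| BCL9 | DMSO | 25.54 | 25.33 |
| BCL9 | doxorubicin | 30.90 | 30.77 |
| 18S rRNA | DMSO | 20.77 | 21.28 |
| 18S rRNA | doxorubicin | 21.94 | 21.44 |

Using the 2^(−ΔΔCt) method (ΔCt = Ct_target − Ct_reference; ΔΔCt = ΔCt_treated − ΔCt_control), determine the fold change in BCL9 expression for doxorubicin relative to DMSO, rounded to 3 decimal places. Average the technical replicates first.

Mean Ct: BCL9 DMSO 25.435; BCL9 doxorubicin 30.835; 18S rRNA DMSO 21.025; 18S rRNA doxorubicin 21.690
ΔCt(DMSO) = 25.435 − 21.025 = 4.410
ΔCt(doxorubicin) = 30.835 − 21.690 = 9.145
ΔΔCt = 9.145 − 4.410 = 4.735
Fold change = 2^(−4.735) = 0.0376

0.038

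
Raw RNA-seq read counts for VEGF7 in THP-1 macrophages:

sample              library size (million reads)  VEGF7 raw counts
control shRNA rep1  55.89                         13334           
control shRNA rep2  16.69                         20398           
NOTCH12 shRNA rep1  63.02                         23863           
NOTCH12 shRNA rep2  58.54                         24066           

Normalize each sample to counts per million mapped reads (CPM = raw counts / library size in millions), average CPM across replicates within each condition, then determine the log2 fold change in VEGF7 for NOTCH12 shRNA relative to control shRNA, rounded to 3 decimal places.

-0.887

CPM(control shRNA rep1) = 13334 / 55.89 = 238.5758
CPM(control shRNA rep2) = 20398 / 16.69 = 1222.1690
CPM(NOTCH12 shRNA rep1) = 23863 / 63.02 = 378.6576
CPM(NOTCH12 shRNA rep2) = 24066 / 58.54 = 411.1035
mean CPM(control shRNA) = 730.3724; mean CPM(NOTCH12 shRNA) = 394.8805
Fold change = 394.8805 / 730.3724 = 0.54066
log2(0.54066) = -0.8872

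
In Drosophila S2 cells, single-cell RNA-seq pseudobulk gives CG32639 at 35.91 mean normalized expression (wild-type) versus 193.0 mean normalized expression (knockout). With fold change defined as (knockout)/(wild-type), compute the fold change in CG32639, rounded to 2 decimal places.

5.37

Fold change = 193.0 / 35.91 = 5.375
CG32639 is upregulated.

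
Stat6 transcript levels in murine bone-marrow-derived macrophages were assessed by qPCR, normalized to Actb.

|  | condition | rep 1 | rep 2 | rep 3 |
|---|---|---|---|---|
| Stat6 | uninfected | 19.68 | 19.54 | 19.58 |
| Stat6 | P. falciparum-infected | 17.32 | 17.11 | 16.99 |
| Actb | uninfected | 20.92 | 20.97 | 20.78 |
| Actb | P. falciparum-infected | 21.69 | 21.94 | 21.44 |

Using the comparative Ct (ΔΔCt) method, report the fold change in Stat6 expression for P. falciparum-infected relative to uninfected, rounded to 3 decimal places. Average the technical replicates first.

9.580

Mean Ct: Stat6 uninfected 19.600; Stat6 P. falciparum-infected 17.140; Actb uninfected 20.890; Actb P. falciparum-infected 21.690
ΔCt(uninfected) = 19.600 − 20.890 = -1.290
ΔCt(P. falciparum-infected) = 17.140 − 21.690 = -4.550
ΔΔCt = -4.550 − (-1.290) = -3.260
Fold change = 2^(−(-3.260)) = 2^3.260 = 9.5798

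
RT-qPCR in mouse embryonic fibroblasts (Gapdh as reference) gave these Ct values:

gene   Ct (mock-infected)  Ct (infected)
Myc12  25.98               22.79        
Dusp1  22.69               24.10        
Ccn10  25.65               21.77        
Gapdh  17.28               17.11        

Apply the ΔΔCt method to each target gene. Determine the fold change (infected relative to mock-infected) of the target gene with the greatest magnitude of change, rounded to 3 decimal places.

13.086

Myc12: ΔΔCt = (22.79−17.11) − (25.98−17.28) = 5.68 − 8.70 = -3.02; fold change = 2^3.02 = 8.112
Dusp1: ΔΔCt = (24.10−17.11) − (22.69−17.28) = 6.99 − 5.41 = 1.58; fold change = 2^-1.58 = 0.334
Ccn10: ΔΔCt = (21.77−17.11) − (25.65−17.28) = 4.66 − 8.37 = -3.71; fold change = 2^3.71 = 13.086
Ccn10 has the largest |ΔΔCt| = 3.71.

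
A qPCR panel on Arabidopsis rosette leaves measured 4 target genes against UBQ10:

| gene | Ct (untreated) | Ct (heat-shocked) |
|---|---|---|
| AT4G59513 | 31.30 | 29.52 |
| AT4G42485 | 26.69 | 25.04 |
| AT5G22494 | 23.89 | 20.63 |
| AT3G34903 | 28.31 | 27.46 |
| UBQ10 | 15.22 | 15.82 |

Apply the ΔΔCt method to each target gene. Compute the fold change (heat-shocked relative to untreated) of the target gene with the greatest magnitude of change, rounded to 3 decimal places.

AT4G59513: ΔΔCt = (29.52−15.82) − (31.30−15.22) = 13.70 − 16.08 = -2.38; fold change = 2^2.38 = 5.205
AT4G42485: ΔΔCt = (25.04−15.82) − (26.69−15.22) = 9.22 − 11.47 = -2.25; fold change = 2^2.25 = 4.757
AT5G22494: ΔΔCt = (20.63−15.82) − (23.89−15.22) = 4.81 − 8.67 = -3.86; fold change = 2^3.86 = 14.520
AT3G34903: ΔΔCt = (27.46−15.82) − (28.31−15.22) = 11.64 − 13.09 = -1.45; fold change = 2^1.45 = 2.732
AT5G22494 has the largest |ΔΔCt| = 3.86.

14.520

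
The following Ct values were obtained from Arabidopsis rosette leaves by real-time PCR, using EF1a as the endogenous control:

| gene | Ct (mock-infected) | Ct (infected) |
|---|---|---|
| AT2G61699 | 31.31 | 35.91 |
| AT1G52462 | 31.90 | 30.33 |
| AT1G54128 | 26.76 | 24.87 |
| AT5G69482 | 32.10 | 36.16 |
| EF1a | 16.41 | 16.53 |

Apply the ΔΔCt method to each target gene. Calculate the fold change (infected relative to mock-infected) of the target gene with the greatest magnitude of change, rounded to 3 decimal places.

0.045

AT2G61699: ΔΔCt = (35.91−16.53) − (31.31−16.41) = 19.38 − 14.90 = 4.48; fold change = 2^-4.48 = 0.045
AT1G52462: ΔΔCt = (30.33−16.53) − (31.90−16.41) = 13.80 − 15.49 = -1.69; fold change = 2^1.69 = 3.227
AT1G54128: ΔΔCt = (24.87−16.53) − (26.76−16.41) = 8.34 − 10.35 = -2.01; fold change = 2^2.01 = 4.028
AT5G69482: ΔΔCt = (36.16−16.53) − (32.10−16.41) = 19.63 − 15.69 = 3.94; fold change = 2^-3.94 = 0.065
AT2G61699 has the largest |ΔΔCt| = 4.48.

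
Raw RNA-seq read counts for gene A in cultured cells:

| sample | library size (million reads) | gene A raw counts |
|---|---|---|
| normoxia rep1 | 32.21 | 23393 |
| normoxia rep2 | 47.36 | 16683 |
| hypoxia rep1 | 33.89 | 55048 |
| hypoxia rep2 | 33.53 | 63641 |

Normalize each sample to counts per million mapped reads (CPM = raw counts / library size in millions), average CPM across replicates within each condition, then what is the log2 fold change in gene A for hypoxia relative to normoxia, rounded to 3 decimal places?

1.707

CPM(normoxia rep1) = 23393 / 32.21 = 726.2651
CPM(normoxia rep2) = 16683 / 47.36 = 352.2593
CPM(hypoxia rep1) = 55048 / 33.89 = 1624.3140
CPM(hypoxia rep2) = 63641 / 33.53 = 1898.0316
mean CPM(normoxia) = 539.2622; mean CPM(hypoxia) = 1761.1728
Fold change = 1761.1728 / 539.2622 = 3.26589
log2(3.26589) = 1.7075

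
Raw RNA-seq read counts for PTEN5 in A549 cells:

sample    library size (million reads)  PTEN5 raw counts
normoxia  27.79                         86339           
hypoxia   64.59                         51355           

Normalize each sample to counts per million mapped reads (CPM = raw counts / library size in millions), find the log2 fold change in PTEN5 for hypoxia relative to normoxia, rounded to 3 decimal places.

CPM(normoxia) = 86339 / 27.79 = 3106.8370
CPM(hypoxia) = 51355 / 64.59 = 795.0921
Fold change = 795.0921 / 3106.8370 = 0.25592
log2(0.25592) = -1.9663

-1.966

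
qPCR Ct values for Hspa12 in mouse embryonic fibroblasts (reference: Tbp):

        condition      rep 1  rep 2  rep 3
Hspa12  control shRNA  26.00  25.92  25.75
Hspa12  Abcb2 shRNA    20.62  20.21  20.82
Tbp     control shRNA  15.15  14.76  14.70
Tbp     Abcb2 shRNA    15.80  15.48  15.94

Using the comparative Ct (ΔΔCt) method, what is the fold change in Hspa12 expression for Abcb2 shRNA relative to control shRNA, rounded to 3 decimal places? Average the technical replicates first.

74.028

Mean Ct: Hspa12 control shRNA 25.890; Hspa12 Abcb2 shRNA 20.550; Tbp control shRNA 14.870; Tbp Abcb2 shRNA 15.740
ΔCt(control shRNA) = 25.890 − 14.870 = 11.020
ΔCt(Abcb2 shRNA) = 20.550 − 15.740 = 4.810
ΔΔCt = 4.810 − 11.020 = -6.210
Fold change = 2^(−(-6.210)) = 2^6.210 = 74.0280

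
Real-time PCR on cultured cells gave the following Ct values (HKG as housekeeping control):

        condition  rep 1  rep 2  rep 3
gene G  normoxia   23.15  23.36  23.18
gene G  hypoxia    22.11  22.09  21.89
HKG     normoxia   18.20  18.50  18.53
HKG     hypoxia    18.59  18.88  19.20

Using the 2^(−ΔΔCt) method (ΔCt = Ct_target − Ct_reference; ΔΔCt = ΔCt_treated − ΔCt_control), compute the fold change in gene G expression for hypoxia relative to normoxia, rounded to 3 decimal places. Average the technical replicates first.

3.204

Mean Ct: gene G normoxia 23.230; gene G hypoxia 22.030; HKG normoxia 18.410; HKG hypoxia 18.890
ΔCt(normoxia) = 23.230 − 18.410 = 4.820
ΔCt(hypoxia) = 22.030 − 18.890 = 3.140
ΔΔCt = 3.140 − 4.820 = -1.680
Fold change = 2^(−(-1.680)) = 2^1.680 = 3.2043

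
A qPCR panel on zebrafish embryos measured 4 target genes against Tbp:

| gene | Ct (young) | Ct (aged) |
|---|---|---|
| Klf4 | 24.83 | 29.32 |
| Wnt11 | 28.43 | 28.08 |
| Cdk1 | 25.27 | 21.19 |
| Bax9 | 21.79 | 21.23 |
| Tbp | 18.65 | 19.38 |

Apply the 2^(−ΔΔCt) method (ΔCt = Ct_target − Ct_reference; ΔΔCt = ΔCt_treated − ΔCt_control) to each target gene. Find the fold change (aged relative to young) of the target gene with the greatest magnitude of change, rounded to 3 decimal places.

28.051

Klf4: ΔΔCt = (29.32−19.38) − (24.83−18.65) = 9.94 − 6.18 = 3.76; fold change = 2^-3.76 = 0.074
Wnt11: ΔΔCt = (28.08−19.38) − (28.43−18.65) = 8.70 − 9.78 = -1.08; fold change = 2^1.08 = 2.114
Cdk1: ΔΔCt = (21.19−19.38) − (25.27−18.65) = 1.81 − 6.62 = -4.81; fold change = 2^4.81 = 28.051
Bax9: ΔΔCt = (21.23−19.38) − (21.79−18.65) = 1.85 − 3.14 = -1.29; fold change = 2^1.29 = 2.445
Cdk1 has the largest |ΔΔCt| = 4.81.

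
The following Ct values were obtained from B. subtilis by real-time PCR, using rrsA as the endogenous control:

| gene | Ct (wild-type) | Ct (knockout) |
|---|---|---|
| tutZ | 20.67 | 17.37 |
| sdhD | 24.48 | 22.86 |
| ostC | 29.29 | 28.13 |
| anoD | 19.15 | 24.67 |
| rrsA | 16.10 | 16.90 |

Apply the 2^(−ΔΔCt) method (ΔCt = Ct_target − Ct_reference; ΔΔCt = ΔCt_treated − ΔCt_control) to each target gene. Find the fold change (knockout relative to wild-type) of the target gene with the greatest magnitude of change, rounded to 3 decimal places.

tutZ: ΔΔCt = (17.37−16.90) − (20.67−16.10) = 0.47 − 4.57 = -4.10; fold change = 2^4.10 = 17.148
sdhD: ΔΔCt = (22.86−16.90) − (24.48−16.10) = 5.96 − 8.38 = -2.42; fold change = 2^2.42 = 5.352
ostC: ΔΔCt = (28.13−16.90) − (29.29−16.10) = 11.23 − 13.19 = -1.96; fold change = 2^1.96 = 3.891
anoD: ΔΔCt = (24.67−16.90) − (19.15−16.10) = 7.77 − 3.05 = 4.72; fold change = 2^-4.72 = 0.038
anoD has the largest |ΔΔCt| = 4.72.

0.038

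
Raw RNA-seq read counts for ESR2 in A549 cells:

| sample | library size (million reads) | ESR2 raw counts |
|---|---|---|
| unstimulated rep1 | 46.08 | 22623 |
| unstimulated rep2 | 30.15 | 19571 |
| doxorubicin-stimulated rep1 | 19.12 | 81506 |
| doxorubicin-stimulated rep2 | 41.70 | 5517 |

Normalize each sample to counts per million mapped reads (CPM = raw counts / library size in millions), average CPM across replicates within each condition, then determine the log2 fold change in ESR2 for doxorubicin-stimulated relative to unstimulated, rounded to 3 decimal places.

CPM(unstimulated rep1) = 22623 / 46.08 = 490.9505
CPM(unstimulated rep2) = 19571 / 30.15 = 649.1211
CPM(doxorubicin-stimulated rep1) = 81506 / 19.12 = 4262.8661
CPM(doxorubicin-stimulated rep2) = 5517 / 41.70 = 132.3022
mean CPM(unstimulated) = 570.0358; mean CPM(doxorubicin-stimulated) = 2197.5841
Fold change = 2197.5841 / 570.0358 = 3.85517
log2(3.85517) = 1.9468

1.947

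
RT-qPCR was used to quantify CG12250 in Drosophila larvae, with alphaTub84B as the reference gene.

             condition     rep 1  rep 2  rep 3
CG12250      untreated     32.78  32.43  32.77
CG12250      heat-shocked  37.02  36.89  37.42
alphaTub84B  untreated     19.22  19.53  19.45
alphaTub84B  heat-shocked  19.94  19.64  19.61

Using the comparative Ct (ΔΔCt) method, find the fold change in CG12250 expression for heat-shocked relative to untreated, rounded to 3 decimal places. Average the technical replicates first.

Mean Ct: CG12250 untreated 32.660; CG12250 heat-shocked 37.110; alphaTub84B untreated 19.400; alphaTub84B heat-shocked 19.730
ΔCt(untreated) = 32.660 − 19.400 = 13.260
ΔCt(heat-shocked) = 37.110 − 19.730 = 17.380
ΔΔCt = 17.380 − 13.260 = 4.120
Fold change = 2^(−4.120) = 0.0575

0.058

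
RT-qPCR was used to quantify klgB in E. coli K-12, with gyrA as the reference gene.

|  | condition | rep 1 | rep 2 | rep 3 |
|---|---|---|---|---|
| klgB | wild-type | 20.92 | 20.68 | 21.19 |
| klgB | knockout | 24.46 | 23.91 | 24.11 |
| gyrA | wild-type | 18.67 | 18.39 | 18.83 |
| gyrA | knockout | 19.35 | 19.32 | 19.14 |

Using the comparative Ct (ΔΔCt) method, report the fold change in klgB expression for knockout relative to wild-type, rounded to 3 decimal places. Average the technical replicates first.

Mean Ct: klgB wild-type 20.930; klgB knockout 24.160; gyrA wild-type 18.630; gyrA knockout 19.270
ΔCt(wild-type) = 20.930 − 18.630 = 2.300
ΔCt(knockout) = 24.160 − 19.270 = 4.890
ΔΔCt = 4.890 − 2.300 = 2.590
Fold change = 2^(−2.590) = 0.1661

0.166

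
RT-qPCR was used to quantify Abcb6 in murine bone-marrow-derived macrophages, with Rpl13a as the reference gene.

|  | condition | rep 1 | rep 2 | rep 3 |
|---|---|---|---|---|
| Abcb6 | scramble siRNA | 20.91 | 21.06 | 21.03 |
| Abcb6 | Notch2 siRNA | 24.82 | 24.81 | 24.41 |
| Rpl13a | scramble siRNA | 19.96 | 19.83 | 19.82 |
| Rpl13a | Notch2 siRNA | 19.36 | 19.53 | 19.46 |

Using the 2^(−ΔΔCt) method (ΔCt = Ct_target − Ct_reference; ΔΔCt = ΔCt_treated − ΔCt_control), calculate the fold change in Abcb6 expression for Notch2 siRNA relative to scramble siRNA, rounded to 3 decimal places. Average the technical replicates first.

0.058

Mean Ct: Abcb6 scramble siRNA 21.000; Abcb6 Notch2 siRNA 24.680; Rpl13a scramble siRNA 19.870; Rpl13a Notch2 siRNA 19.450
ΔCt(scramble siRNA) = 21.000 − 19.870 = 1.130
ΔCt(Notch2 siRNA) = 24.680 − 19.450 = 5.230
ΔΔCt = 5.230 − 1.130 = 4.100
Fold change = 2^(−4.100) = 0.0583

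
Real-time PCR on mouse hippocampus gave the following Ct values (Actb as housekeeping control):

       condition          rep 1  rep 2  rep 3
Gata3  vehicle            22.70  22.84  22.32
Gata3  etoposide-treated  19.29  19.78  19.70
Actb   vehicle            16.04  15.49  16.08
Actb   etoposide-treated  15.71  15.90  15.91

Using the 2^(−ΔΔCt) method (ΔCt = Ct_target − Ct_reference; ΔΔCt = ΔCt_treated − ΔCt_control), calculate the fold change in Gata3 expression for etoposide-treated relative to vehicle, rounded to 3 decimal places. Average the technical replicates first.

8.000

Mean Ct: Gata3 vehicle 22.620; Gata3 etoposide-treated 19.590; Actb vehicle 15.870; Actb etoposide-treated 15.840
ΔCt(vehicle) = 22.620 − 15.870 = 6.750
ΔCt(etoposide-treated) = 19.590 − 15.840 = 3.750
ΔΔCt = 3.750 − 6.750 = -3.000
Fold change = 2^(−(-3.000)) = 2^3.000 = 8.0000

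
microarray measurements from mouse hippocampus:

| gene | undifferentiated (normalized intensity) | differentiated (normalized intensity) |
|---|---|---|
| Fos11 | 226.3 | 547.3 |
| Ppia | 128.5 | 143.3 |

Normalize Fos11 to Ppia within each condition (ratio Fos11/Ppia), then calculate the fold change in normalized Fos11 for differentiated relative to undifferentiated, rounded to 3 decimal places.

Fos11/Ppia (undifferentiated) = 226.3 / 128.5 = 1.7611
Fos11/Ppia (differentiated) = 547.3 / 143.3 = 3.8193
Fold change = 3.8193 / 1.7611 = 2.1687

2.169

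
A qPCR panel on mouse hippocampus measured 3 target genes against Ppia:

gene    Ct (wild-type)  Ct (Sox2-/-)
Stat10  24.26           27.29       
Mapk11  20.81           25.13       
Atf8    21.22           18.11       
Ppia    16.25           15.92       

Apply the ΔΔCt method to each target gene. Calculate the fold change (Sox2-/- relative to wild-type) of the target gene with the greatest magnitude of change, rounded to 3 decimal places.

0.040

Stat10: ΔΔCt = (27.29−15.92) − (24.26−16.25) = 11.37 − 8.01 = 3.36; fold change = 2^-3.36 = 0.097
Mapk11: ΔΔCt = (25.13−15.92) − (20.81−16.25) = 9.21 − 4.56 = 4.65; fold change = 2^-4.65 = 0.040
Atf8: ΔΔCt = (18.11−15.92) − (21.22−16.25) = 2.19 − 4.97 = -2.78; fold change = 2^2.78 = 6.869
Mapk11 has the largest |ΔΔCt| = 4.65.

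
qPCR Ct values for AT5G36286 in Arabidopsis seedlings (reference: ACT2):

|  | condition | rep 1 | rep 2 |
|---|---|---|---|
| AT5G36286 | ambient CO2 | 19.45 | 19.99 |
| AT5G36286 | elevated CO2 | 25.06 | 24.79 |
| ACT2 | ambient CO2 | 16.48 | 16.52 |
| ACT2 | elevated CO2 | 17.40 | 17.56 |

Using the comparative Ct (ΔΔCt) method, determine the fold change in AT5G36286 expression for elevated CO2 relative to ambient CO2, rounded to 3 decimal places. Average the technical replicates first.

0.053

Mean Ct: AT5G36286 ambient CO2 19.720; AT5G36286 elevated CO2 24.925; ACT2 ambient CO2 16.500; ACT2 elevated CO2 17.480
ΔCt(ambient CO2) = 19.720 − 16.500 = 3.220
ΔCt(elevated CO2) = 24.925 − 17.480 = 7.445
ΔΔCt = 7.445 − 3.220 = 4.225
Fold change = 2^(−4.225) = 0.0535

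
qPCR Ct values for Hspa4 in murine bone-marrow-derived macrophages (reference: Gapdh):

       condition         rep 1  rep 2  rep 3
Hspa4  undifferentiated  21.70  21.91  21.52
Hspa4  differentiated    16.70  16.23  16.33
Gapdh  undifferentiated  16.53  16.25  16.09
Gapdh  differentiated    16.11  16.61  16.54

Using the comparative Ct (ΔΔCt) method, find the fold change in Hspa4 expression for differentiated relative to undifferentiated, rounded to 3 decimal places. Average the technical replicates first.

Mean Ct: Hspa4 undifferentiated 21.710; Hspa4 differentiated 16.420; Gapdh undifferentiated 16.290; Gapdh differentiated 16.420
ΔCt(undifferentiated) = 21.710 − 16.290 = 5.420
ΔCt(differentiated) = 16.420 − 16.420 = 0.000
ΔΔCt = 0.000 − 5.420 = -5.420
Fold change = 2^(−(-5.420)) = 2^5.420 = 42.8137

42.814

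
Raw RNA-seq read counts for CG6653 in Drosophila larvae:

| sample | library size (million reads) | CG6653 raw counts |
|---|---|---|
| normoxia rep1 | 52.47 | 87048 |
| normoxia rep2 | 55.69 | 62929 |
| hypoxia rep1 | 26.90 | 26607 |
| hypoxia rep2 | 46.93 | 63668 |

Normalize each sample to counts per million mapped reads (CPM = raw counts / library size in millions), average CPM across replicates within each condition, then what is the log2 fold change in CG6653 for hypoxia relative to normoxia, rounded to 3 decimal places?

-0.250

CPM(normoxia rep1) = 87048 / 52.47 = 1659.0051
CPM(normoxia rep2) = 62929 / 55.69 = 1129.9874
CPM(hypoxia rep1) = 26607 / 26.90 = 989.1078
CPM(hypoxia rep2) = 63668 / 46.93 = 1356.6589
mean CPM(normoxia) = 1394.4963; mean CPM(hypoxia) = 1172.8833
Fold change = 1172.8833 / 1394.4963 = 0.84108
log2(0.84108) = -0.2497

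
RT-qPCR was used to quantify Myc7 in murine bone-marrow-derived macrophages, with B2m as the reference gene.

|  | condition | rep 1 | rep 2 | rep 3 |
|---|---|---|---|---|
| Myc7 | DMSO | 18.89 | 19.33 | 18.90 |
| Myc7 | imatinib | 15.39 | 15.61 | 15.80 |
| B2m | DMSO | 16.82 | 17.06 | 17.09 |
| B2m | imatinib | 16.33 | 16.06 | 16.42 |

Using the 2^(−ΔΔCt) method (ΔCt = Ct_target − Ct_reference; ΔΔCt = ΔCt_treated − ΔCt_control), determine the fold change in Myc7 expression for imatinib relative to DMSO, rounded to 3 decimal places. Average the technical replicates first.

6.589

Mean Ct: Myc7 DMSO 19.040; Myc7 imatinib 15.600; B2m DMSO 16.990; B2m imatinib 16.270
ΔCt(DMSO) = 19.040 − 16.990 = 2.050
ΔCt(imatinib) = 15.600 − 16.270 = -0.670
ΔΔCt = -0.670 − 2.050 = -2.720
Fold change = 2^(−(-2.720)) = 2^2.720 = 6.5887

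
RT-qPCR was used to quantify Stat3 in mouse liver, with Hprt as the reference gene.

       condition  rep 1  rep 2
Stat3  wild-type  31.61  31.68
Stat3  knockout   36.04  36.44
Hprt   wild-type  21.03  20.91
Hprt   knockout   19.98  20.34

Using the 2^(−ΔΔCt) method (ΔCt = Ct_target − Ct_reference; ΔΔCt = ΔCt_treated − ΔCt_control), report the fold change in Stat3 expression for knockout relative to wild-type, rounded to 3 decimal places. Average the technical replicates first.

Mean Ct: Stat3 wild-type 31.645; Stat3 knockout 36.240; Hprt wild-type 20.970; Hprt knockout 20.160
ΔCt(wild-type) = 31.645 − 20.970 = 10.675
ΔCt(knockout) = 36.240 − 20.160 = 16.080
ΔΔCt = 16.080 − 10.675 = 5.405
Fold change = 2^(−5.405) = 0.0236

0.024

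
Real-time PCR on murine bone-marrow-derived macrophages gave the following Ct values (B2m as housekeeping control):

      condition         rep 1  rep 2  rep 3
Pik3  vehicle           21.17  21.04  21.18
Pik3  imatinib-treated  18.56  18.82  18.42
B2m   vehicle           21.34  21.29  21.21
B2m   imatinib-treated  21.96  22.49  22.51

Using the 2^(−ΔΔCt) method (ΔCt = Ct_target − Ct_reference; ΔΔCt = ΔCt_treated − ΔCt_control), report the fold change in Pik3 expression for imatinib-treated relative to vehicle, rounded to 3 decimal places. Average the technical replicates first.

11.876

Mean Ct: Pik3 vehicle 21.130; Pik3 imatinib-treated 18.600; B2m vehicle 21.280; B2m imatinib-treated 22.320
ΔCt(vehicle) = 21.130 − 21.280 = -0.150
ΔCt(imatinib-treated) = 18.600 − 22.320 = -3.720
ΔΔCt = -3.720 − (-0.150) = -3.570
Fold change = 2^(−(-3.570)) = 2^3.570 = 11.8762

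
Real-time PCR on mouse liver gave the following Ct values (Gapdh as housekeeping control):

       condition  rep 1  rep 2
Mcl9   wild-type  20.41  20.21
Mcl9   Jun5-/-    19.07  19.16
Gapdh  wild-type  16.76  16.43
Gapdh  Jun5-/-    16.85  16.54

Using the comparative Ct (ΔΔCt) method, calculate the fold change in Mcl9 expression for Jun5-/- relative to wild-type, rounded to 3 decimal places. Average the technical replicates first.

2.454

Mean Ct: Mcl9 wild-type 20.310; Mcl9 Jun5-/- 19.115; Gapdh wild-type 16.595; Gapdh Jun5-/- 16.695
ΔCt(wild-type) = 20.310 − 16.595 = 3.715
ΔCt(Jun5-/-) = 19.115 − 16.695 = 2.420
ΔΔCt = 2.420 − 3.715 = -1.295
Fold change = 2^(−(-1.295)) = 2^1.295 = 2.4538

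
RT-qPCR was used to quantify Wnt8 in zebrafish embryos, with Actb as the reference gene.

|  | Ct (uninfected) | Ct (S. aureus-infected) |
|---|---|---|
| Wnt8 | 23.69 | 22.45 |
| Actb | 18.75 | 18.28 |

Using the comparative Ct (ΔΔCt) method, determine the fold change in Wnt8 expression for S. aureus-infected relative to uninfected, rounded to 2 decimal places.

1.71

ΔCt(uninfected) = 23.690 − 18.750 = 4.940
ΔCt(S. aureus-infected) = 22.450 − 18.280 = 4.170
ΔΔCt = 4.170 − 4.940 = -0.770
Fold change = 2^(−(-0.770)) = 2^0.770 = 1.705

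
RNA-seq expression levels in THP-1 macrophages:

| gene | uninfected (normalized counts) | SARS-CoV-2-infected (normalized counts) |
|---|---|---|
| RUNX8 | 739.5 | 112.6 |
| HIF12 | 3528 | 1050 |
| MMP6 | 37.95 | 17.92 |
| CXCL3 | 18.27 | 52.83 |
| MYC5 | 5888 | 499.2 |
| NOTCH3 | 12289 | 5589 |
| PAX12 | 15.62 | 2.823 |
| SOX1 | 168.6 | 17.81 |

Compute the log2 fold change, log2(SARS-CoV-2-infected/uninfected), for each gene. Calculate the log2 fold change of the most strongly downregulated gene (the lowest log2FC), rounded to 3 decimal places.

log2(112.6/739.5) = -2.715  (RUNX8)
log2(1050/3528) = -1.748  (HIF12)
log2(17.92/37.95) = -1.083  (MMP6)
log2(52.83/18.27) = 1.532  (CXCL3)
log2(499.2/5888) = -3.560  (MYC5)
log2(5589/12289) = -1.137  (NOTCH3)
log2(2.823/15.62) = -2.468  (PAX12)
log2(17.81/168.6) = -3.243  (SOX1)
MYC5 is most strongly downregulated.

-3.560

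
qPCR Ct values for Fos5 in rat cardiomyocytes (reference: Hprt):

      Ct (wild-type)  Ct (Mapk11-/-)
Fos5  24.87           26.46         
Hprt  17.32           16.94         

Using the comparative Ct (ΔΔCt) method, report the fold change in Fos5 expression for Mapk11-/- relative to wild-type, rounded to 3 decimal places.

ΔCt(wild-type) = 24.870 − 17.320 = 7.550
ΔCt(Mapk11-/-) = 26.460 − 16.940 = 9.520
ΔΔCt = 9.520 − 7.550 = 1.970
Fold change = 2^(−1.970) = 0.2553

0.255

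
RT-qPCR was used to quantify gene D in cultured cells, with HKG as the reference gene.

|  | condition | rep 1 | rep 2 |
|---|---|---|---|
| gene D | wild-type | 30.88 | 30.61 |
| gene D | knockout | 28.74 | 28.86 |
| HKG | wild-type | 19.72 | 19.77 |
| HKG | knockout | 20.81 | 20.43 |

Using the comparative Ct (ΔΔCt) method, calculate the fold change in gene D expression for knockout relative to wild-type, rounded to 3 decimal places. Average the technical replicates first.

Mean Ct: gene D wild-type 30.745; gene D knockout 28.800; HKG wild-type 19.745; HKG knockout 20.620
ΔCt(wild-type) = 30.745 − 19.745 = 11.000
ΔCt(knockout) = 28.800 − 20.620 = 8.180
ΔΔCt = 8.180 − 11.000 = -2.820
Fold change = 2^(−(-2.820)) = 2^2.820 = 7.0616

7.062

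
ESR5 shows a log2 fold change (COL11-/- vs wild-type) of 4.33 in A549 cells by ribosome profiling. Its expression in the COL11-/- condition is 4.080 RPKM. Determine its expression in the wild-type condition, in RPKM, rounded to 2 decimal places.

0.20

Fold change = 2^(4.33) = 20.1122
wild-type expression = 4.080 / 20.1122 = 0.20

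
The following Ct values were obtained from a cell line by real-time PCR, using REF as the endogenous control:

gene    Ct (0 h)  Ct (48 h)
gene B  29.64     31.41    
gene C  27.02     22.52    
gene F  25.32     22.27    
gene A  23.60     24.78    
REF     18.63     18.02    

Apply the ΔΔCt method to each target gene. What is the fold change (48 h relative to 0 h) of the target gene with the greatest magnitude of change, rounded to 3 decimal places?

14.825

gene B: ΔΔCt = (31.41−18.02) − (29.64−18.63) = 13.39 − 11.01 = 2.38; fold change = 2^-2.38 = 0.192
gene C: ΔΔCt = (22.52−18.02) − (27.02−18.63) = 4.50 − 8.39 = -3.89; fold change = 2^3.89 = 14.825
gene F: ΔΔCt = (22.27−18.02) − (25.32−18.63) = 4.25 − 6.69 = -2.44; fold change = 2^2.44 = 5.426
gene A: ΔΔCt = (24.78−18.02) − (23.60−18.63) = 6.76 − 4.97 = 1.79; fold change = 2^-1.79 = 0.289
gene C has the largest |ΔΔCt| = 3.89.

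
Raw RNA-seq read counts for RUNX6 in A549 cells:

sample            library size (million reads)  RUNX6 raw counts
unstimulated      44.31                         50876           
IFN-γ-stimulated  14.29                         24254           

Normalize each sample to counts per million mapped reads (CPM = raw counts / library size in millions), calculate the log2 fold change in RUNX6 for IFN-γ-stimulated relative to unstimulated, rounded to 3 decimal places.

CPM(unstimulated) = 50876 / 44.31 = 1148.1833
CPM(IFN-γ-stimulated) = 24254 / 14.29 = 1697.2708
Fold change = 1697.2708 / 1148.1833 = 1.47822
log2(1.47822) = 0.5639

0.564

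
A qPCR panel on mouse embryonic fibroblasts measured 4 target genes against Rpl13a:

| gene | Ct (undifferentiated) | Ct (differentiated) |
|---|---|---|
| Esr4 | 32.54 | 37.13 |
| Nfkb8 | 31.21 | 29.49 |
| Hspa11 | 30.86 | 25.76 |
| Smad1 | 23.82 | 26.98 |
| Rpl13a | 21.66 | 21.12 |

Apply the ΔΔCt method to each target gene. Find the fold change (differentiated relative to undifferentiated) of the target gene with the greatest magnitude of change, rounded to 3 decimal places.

0.029

Esr4: ΔΔCt = (37.13−21.12) − (32.54−21.66) = 16.01 − 10.88 = 5.13; fold change = 2^-5.13 = 0.029
Nfkb8: ΔΔCt = (29.49−21.12) − (31.21−21.66) = 8.37 − 9.55 = -1.18; fold change = 2^1.18 = 2.266
Hspa11: ΔΔCt = (25.76−21.12) − (30.86−21.66) = 4.64 − 9.20 = -4.56; fold change = 2^4.56 = 23.588
Smad1: ΔΔCt = (26.98−21.12) − (23.82−21.66) = 5.86 − 2.16 = 3.70; fold change = 2^-3.70 = 0.077
Esr4 has the largest |ΔΔCt| = 5.13.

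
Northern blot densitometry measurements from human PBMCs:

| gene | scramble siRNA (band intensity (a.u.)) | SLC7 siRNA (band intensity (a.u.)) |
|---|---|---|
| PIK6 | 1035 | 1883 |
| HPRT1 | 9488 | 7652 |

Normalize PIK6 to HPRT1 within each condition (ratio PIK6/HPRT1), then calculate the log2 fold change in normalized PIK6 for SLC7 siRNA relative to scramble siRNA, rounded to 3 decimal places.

PIK6/HPRT1 (scramble siRNA) = 1035 / 9488 = 0.10909
PIK6/HPRT1 (SLC7 siRNA) = 1883 / 7652 = 0.24608
Fold change = 0.24608 / 0.10909 = 2.2558
log2(2.2558) = 1.1737

1.174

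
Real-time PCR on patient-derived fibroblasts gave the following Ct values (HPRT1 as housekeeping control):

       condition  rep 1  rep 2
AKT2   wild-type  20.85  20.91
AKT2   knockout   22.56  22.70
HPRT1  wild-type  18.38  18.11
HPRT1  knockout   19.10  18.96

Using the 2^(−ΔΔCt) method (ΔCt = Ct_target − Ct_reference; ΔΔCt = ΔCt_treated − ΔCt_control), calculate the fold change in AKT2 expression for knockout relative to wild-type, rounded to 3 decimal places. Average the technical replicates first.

Mean Ct: AKT2 wild-type 20.880; AKT2 knockout 22.630; HPRT1 wild-type 18.245; HPRT1 knockout 19.030
ΔCt(wild-type) = 20.880 − 18.245 = 2.635
ΔCt(knockout) = 22.630 − 19.030 = 3.600
ΔΔCt = 3.600 − 2.635 = 0.965
Fold change = 2^(−0.965) = 0.5123

0.512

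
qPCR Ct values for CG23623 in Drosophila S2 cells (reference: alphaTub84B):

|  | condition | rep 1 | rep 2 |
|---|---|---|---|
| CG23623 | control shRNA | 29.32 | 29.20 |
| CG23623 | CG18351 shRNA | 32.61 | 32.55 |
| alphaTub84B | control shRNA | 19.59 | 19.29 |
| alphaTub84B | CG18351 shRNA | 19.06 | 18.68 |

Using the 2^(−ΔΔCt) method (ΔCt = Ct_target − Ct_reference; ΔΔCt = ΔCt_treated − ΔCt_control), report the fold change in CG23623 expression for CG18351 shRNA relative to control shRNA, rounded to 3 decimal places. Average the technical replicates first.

Mean Ct: CG23623 control shRNA 29.260; CG23623 CG18351 shRNA 32.580; alphaTub84B control shRNA 19.440; alphaTub84B CG18351 shRNA 18.870
ΔCt(control shRNA) = 29.260 − 19.440 = 9.820
ΔCt(CG18351 shRNA) = 32.580 − 18.870 = 13.710
ΔΔCt = 13.710 − 9.820 = 3.890
Fold change = 2^(−3.890) = 0.0675

0.067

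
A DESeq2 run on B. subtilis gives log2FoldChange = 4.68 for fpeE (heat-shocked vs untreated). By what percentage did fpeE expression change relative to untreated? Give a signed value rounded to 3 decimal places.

2463.424%

Fold change = 2^(4.68) = 25.6342
Percent change = (FC − 1) × 100% = (25.6342 − 1) × 100 = 2463.424%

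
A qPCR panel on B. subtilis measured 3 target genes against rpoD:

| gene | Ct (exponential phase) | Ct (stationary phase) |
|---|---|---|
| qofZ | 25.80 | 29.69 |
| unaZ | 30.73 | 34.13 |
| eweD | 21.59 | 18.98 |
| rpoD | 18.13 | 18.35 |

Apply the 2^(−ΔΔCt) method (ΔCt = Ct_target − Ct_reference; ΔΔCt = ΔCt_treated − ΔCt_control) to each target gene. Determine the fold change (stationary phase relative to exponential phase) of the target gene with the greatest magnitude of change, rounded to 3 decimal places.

0.079

qofZ: ΔΔCt = (29.69−18.35) − (25.80−18.13) = 11.34 − 7.67 = 3.67; fold change = 2^-3.67 = 0.079
unaZ: ΔΔCt = (34.13−18.35) − (30.73−18.13) = 15.78 − 12.60 = 3.18; fold change = 2^-3.18 = 0.110
eweD: ΔΔCt = (18.98−18.35) − (21.59−18.13) = 0.63 − 3.46 = -2.83; fold change = 2^2.83 = 7.111
qofZ has the largest |ΔΔCt| = 3.67.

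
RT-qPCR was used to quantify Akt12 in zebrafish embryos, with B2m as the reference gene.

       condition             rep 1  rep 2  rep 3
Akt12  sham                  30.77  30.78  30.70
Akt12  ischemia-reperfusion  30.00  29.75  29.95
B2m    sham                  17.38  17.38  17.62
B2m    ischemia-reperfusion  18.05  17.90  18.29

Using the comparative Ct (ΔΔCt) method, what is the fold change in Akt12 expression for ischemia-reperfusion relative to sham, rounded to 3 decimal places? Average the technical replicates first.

2.770

Mean Ct: Akt12 sham 30.750; Akt12 ischemia-reperfusion 29.900; B2m sham 17.460; B2m ischemia-reperfusion 18.080
ΔCt(sham) = 30.750 − 17.460 = 13.290
ΔCt(ischemia-reperfusion) = 29.900 − 18.080 = 11.820
ΔΔCt = 11.820 − 13.290 = -1.470
Fold change = 2^(−(-1.470)) = 2^1.470 = 2.7702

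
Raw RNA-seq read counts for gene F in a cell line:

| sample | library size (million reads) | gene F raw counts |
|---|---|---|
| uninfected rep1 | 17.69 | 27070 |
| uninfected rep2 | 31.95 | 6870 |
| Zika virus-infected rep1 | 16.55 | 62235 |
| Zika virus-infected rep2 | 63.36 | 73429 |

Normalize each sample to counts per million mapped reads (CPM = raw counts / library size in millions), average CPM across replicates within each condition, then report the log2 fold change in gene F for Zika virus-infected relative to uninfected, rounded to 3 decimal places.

CPM(uninfected rep1) = 27070 / 17.69 = 1530.2431
CPM(uninfected rep2) = 6870 / 31.95 = 215.0235
CPM(Zika virus-infected rep1) = 62235 / 16.55 = 3760.4230
CPM(Zika virus-infected rep2) = 73429 / 63.36 = 1158.9173
mean CPM(uninfected) = 872.6333; mean CPM(Zika virus-infected) = 2459.6701
Fold change = 2459.6701 / 872.6333 = 2.81868
log2(2.81868) = 1.4950

1.495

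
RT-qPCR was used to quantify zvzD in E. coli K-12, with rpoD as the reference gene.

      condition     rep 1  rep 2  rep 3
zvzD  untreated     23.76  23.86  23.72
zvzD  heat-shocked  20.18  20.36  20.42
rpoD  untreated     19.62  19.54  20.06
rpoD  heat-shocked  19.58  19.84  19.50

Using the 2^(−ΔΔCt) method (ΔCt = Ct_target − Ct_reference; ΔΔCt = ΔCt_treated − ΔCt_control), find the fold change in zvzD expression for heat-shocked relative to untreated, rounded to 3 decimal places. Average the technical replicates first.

Mean Ct: zvzD untreated 23.780; zvzD heat-shocked 20.320; rpoD untreated 19.740; rpoD heat-shocked 19.640
ΔCt(untreated) = 23.780 − 19.740 = 4.040
ΔCt(heat-shocked) = 20.320 − 19.640 = 0.680
ΔΔCt = 0.680 − 4.040 = -3.360
Fold change = 2^(−(-3.360)) = 2^3.360 = 10.2674

10.267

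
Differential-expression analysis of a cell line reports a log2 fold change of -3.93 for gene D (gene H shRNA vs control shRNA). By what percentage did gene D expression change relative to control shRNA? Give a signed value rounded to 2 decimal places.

Fold change = 2^(-3.93) = 0.0656
Percent change = (FC − 1) × 100% = (0.0656 − 1) × 100 = -93.44%

-93.44%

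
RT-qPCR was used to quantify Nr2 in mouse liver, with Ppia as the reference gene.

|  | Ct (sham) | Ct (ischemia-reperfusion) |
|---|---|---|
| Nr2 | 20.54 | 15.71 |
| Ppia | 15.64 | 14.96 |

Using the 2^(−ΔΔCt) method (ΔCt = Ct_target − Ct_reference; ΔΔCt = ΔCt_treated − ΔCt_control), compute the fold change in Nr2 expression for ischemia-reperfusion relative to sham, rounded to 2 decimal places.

17.75

ΔCt(sham) = 20.540 − 15.640 = 4.900
ΔCt(ischemia-reperfusion) = 15.710 − 14.960 = 0.750
ΔΔCt = 0.750 − 4.900 = -4.150
Fold change = 2^(−(-4.150)) = 2^4.150 = 17.753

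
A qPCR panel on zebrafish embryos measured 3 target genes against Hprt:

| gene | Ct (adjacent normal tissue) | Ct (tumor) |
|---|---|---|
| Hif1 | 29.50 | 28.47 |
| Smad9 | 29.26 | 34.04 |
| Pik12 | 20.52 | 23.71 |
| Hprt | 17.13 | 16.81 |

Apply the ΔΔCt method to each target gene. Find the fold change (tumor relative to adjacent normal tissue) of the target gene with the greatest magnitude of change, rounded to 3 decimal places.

0.029

Hif1: ΔΔCt = (28.47−16.81) − (29.50−17.13) = 11.66 − 12.37 = -0.71; fold change = 2^0.71 = 1.636
Smad9: ΔΔCt = (34.04−16.81) − (29.26−17.13) = 17.23 − 12.13 = 5.10; fold change = 2^-5.10 = 0.029
Pik12: ΔΔCt = (23.71−16.81) − (20.52−17.13) = 6.90 − 3.39 = 3.51; fold change = 2^-3.51 = 0.088
Smad9 has the largest |ΔΔCt| = 5.10.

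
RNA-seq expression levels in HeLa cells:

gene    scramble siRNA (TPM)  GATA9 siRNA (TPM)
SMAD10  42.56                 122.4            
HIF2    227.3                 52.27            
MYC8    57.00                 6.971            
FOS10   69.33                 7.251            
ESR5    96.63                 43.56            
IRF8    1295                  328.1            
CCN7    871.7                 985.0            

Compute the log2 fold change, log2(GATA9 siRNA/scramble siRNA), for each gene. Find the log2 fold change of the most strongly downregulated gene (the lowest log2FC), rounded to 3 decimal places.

log2(122.4/42.56) = 1.524  (SMAD10)
log2(52.27/227.3) = -2.121  (HIF2)
log2(6.971/57.00) = -3.032  (MYC8)
log2(7.251/69.33) = -3.257  (FOS10)
log2(43.56/96.63) = -1.149  (ESR5)
log2(328.1/1295) = -1.981  (IRF8)
log2(985.0/871.7) = 0.176  (CCN7)
FOS10 is most strongly downregulated.

-3.257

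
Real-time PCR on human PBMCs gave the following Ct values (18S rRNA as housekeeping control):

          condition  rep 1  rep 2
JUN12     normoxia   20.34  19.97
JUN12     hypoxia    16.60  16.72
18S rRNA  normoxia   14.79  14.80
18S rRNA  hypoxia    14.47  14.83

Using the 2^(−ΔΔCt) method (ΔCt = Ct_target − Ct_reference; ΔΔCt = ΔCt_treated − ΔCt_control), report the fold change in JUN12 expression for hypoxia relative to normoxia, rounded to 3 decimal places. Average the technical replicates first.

10.196

Mean Ct: JUN12 normoxia 20.155; JUN12 hypoxia 16.660; 18S rRNA normoxia 14.795; 18S rRNA hypoxia 14.650
ΔCt(normoxia) = 20.155 − 14.795 = 5.360
ΔCt(hypoxia) = 16.660 − 14.650 = 2.010
ΔΔCt = 2.010 − 5.360 = -3.350
Fold change = 2^(−(-3.350)) = 2^3.350 = 10.1965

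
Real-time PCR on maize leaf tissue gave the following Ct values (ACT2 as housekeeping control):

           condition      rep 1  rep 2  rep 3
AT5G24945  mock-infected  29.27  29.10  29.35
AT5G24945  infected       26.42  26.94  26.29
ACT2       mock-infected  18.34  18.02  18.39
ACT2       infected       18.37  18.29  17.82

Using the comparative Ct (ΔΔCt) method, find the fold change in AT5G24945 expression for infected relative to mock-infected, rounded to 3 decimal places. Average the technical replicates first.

Mean Ct: AT5G24945 mock-infected 29.240; AT5G24945 infected 26.550; ACT2 mock-infected 18.250; ACT2 infected 18.160
ΔCt(mock-infected) = 29.240 − 18.250 = 10.990
ΔCt(infected) = 26.550 − 18.160 = 8.390
ΔΔCt = 8.390 − 10.990 = -2.600
Fold change = 2^(−(-2.600)) = 2^2.600 = 6.0629

6.063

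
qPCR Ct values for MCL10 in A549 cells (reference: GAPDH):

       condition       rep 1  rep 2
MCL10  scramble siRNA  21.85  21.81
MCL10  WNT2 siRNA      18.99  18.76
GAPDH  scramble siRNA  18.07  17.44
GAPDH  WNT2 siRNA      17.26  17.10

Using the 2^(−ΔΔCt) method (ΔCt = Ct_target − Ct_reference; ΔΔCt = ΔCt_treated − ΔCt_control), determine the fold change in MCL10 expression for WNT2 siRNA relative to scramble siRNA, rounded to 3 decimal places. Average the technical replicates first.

Mean Ct: MCL10 scramble siRNA 21.830; MCL10 WNT2 siRNA 18.875; GAPDH scramble siRNA 17.755; GAPDH WNT2 siRNA 17.180
ΔCt(scramble siRNA) = 21.830 − 17.755 = 4.075
ΔCt(WNT2 siRNA) = 18.875 − 17.180 = 1.695
ΔΔCt = 1.695 − 4.075 = -2.380
Fold change = 2^(−(-2.380)) = 2^2.380 = 5.2054

5.205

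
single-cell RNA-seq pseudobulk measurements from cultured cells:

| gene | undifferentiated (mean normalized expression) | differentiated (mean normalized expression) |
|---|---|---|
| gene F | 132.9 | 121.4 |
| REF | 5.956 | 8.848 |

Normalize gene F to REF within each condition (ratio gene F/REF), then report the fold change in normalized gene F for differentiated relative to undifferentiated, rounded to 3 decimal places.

gene F/REF (undifferentiated) = 132.9 / 5.956 = 22.314
gene F/REF (differentiated) = 121.4 / 8.848 = 13.721
Fold change = 13.721 / 22.314 = 0.6149

0.615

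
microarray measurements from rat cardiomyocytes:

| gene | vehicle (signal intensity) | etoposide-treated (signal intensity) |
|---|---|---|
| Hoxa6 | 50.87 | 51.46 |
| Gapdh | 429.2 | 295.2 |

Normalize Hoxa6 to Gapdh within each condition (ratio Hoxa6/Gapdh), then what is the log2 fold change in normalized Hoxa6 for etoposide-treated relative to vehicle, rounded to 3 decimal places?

0.557

Hoxa6/Gapdh (vehicle) = 50.87 / 429.2 = 0.11852
Hoxa6/Gapdh (etoposide-treated) = 51.46 / 295.2 = 0.17432
Fold change = 0.17432 / 0.11852 = 1.4708
log2(1.4708) = 0.5566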